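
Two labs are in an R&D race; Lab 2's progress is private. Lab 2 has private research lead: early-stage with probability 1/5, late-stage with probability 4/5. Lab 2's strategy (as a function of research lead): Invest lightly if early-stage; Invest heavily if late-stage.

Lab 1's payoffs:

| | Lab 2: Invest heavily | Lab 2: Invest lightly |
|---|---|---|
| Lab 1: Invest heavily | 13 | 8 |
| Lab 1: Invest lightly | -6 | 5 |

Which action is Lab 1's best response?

E[Invest heavily] = 1/5·(8) + 4/5·(13) = 12
E[Invest lightly] = 1/5·(5) + 4/5·(-6) = -19/5
Best response: Invest heavily (12 is the largest).

Invest heavily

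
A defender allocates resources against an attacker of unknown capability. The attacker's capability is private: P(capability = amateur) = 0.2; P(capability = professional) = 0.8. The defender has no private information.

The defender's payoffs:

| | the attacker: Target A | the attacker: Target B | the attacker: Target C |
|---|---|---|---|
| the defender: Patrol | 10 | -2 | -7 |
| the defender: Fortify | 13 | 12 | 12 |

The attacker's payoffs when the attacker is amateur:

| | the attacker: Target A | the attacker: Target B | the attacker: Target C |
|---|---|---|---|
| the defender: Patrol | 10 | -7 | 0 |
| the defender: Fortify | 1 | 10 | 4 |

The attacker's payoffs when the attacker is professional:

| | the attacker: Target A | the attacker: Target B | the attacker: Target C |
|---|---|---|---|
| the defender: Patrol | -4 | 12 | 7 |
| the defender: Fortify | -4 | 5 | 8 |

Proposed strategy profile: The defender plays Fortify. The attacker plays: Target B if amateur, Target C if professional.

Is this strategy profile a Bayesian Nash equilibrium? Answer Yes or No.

The defender plays Fortify: E[Fortify] = 0.2·(12) + 0.8·(12) = 12; E[Patrol] = -6. Best-responding. ✓
The attacker (capability amateur), facing Fortify: Target A gives 1, Target B gives 10, Target C gives 4. Proposed Target B is best. ✓
The attacker (capability professional), facing Fortify: Target A gives -4, Target B gives 5, Target C gives 8. Proposed Target C is best. ✓

Yes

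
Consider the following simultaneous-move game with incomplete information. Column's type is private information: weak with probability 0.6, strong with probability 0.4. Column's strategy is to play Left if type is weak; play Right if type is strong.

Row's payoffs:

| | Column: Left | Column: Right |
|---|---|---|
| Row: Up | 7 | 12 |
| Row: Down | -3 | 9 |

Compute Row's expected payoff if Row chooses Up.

E[Up] = 0.6·7 + 0.4·12 = 4.2 + 4.8 = 9

9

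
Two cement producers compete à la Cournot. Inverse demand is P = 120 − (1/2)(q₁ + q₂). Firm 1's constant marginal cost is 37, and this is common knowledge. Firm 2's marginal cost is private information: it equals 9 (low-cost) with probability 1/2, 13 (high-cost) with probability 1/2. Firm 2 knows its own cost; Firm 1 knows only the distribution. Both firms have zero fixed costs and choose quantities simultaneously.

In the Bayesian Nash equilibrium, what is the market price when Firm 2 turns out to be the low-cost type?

55

Type-c best response for Firm 2: q₂(c) = (120 − c) − q₁/2.
Firm 1 maximizes expected profit; its first-order condition is 120 − q₁ − (1/2)E[q₂] − 37 = 0.
Substituting E[q₂] and solving: E[c₂] = 11, so q₁ = (120 − 2·37 + 11)/(3/2) = 38.
q₂(low-cost) = 92, so P = 120 − (1/2)·(38 + 92) = 55.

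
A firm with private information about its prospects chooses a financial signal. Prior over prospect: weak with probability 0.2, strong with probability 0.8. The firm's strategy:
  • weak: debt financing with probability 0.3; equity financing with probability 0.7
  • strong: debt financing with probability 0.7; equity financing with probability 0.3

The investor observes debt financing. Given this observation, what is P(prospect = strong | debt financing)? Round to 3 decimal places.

0.903

P(debt financing) = 0.2·0.3 + 0.8·0.7 = 0.62
P(strong | debt financing) = (0.8·0.7) / 0.62 = 0.56 / 0.62 = 0.903226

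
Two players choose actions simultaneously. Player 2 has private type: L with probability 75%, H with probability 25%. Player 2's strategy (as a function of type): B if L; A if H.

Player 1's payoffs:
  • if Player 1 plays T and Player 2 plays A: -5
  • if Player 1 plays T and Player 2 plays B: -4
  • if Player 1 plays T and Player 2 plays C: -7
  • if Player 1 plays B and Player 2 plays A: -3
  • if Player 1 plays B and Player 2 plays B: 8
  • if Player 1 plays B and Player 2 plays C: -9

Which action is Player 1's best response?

B

E[T] = 0.75·(-4) + 0.25·(-5) = -4.25
E[B] = 0.75·(8) + 0.25·(-3) = 5.25
Best response: B (5.25 is the largest).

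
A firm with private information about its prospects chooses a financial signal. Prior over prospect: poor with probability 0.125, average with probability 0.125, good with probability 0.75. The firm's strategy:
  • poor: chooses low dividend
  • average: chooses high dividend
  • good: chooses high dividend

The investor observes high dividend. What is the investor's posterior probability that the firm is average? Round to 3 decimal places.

0.143

P(high dividend) = 0.125·0 + 0.125·1 + 0.75·1 = 0.875
P(average | high dividend) = (0.125·1) / 0.875 = 0.125 / 0.875 = 0.142857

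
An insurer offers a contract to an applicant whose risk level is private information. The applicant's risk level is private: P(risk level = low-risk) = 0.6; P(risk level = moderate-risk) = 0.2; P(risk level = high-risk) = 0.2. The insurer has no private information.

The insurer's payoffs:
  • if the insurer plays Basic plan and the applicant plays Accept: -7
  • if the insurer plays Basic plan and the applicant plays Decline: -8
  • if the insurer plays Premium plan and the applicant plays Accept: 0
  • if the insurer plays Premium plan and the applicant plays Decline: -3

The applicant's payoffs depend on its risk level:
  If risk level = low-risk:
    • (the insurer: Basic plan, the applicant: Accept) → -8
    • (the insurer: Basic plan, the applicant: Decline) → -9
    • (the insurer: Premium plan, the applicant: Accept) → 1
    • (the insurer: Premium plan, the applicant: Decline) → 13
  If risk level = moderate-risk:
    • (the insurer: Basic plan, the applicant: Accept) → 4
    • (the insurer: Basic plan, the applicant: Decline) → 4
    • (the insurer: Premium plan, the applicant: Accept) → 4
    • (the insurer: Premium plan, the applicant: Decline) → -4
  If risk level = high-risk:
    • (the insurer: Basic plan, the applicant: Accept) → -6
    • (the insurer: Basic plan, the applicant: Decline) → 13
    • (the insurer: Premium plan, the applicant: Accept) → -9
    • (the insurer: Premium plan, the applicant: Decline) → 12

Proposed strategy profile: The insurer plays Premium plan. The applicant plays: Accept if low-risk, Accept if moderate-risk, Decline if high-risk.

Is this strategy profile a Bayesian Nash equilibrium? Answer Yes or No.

The insurer plays Premium plan: E[Premium plan] = 0.6·(0) + 0.2·(0) + 0.2·(-3) = -0.6; E[Basic plan] = -7.2. Best-responding. ✓
The applicant (risk level low-risk), facing Premium plan: Accept gives 1, Decline gives 13. Proposed Accept is not best — profitable deviation exists. ✗
The applicant (risk level moderate-risk), facing Premium plan: Accept gives 4, Decline gives -4. Proposed Accept is best. ✓
The applicant (risk level high-risk), facing Premium plan: Accept gives -9, Decline gives 12. Proposed Decline is best. ✓

No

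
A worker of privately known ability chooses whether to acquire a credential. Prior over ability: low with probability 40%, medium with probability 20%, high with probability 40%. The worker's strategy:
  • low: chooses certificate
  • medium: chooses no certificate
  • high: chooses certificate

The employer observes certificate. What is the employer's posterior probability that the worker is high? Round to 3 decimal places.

0.500

P(certificate) = 0.4·1 + 0.2·0 + 0.4·1 = 0.8
P(high | certificate) = (0.4·1) / 0.8 = 0.4 / 0.8 = 0.5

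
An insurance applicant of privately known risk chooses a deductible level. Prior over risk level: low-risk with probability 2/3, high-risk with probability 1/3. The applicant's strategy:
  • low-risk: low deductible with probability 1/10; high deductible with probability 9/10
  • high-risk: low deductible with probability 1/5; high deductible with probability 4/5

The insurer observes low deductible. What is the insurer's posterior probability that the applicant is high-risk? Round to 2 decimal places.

0.50

P(low deductible) = (2/3)·(1/10) + (1/3)·(1/5) = 2/15
P(high-risk | low deductible) = ((1/3)·(1/5)) / (2/15) = (1/15) / (2/15) = 1/2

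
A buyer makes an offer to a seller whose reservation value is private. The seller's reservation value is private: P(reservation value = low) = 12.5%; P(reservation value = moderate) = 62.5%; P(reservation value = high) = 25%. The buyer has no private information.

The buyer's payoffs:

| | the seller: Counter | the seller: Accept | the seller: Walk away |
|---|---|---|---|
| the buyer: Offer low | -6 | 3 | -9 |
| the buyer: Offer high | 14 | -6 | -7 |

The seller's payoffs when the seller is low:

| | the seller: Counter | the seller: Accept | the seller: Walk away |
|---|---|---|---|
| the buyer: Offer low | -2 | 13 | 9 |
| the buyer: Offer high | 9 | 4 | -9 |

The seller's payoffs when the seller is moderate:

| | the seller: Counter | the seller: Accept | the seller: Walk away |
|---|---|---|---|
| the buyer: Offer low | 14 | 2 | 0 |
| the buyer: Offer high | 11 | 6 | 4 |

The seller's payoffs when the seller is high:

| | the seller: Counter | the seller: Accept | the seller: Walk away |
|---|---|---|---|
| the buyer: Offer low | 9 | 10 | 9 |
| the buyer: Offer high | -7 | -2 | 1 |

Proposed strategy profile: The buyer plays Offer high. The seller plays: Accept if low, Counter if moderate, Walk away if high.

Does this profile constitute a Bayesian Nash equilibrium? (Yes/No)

No

The buyer plays Offer high: E[Offer high] = 0.125·(-6) + 0.625·(14) + 0.25·(-7) = 6.25; E[Offer low] = -5.625. Best-responding. ✓
The seller (reservation value low), facing Offer high: Counter gives 9, Accept gives 4, Walk away gives -9. Proposed Accept is not best — profitable deviation exists. ✗
The seller (reservation value moderate), facing Offer high: Counter gives 11, Accept gives 6, Walk away gives 4. Proposed Counter is best. ✓
The seller (reservation value high), facing Offer high: Counter gives -7, Accept gives -2, Walk away gives 1. Proposed Walk away is best. ✓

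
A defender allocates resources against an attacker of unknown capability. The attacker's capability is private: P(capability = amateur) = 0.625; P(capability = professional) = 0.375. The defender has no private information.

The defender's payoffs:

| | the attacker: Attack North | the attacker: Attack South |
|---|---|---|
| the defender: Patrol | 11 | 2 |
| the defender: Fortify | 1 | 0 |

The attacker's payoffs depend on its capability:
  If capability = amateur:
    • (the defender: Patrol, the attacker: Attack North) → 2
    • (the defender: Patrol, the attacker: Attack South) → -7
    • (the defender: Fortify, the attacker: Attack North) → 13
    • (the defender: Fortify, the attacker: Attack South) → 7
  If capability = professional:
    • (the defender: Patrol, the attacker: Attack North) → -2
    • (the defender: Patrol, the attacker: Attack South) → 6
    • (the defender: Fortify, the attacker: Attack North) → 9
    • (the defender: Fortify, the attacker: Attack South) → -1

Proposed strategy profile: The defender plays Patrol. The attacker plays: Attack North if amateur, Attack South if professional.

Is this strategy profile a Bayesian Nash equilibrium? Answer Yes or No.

The defender plays Patrol: E[Patrol] = 0.625·(11) + 0.375·(2) = 7.625; E[Fortify] = 0.625. Best-responding. ✓
The attacker (capability amateur), facing Patrol: Attack North gives 2, Attack South gives -7. Proposed Attack North is best. ✓
The attacker (capability professional), facing Patrol: Attack North gives -2, Attack South gives 6. Proposed Attack South is best. ✓

Yes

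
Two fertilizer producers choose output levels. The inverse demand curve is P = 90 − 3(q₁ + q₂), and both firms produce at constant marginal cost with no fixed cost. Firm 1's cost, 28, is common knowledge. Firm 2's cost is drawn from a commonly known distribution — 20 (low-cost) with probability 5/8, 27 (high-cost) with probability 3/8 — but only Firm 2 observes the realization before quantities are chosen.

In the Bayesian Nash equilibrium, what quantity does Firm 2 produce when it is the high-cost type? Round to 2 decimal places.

Firm 2 with cost c maximizes (90 − 3(q₁+q₂) − c)·q₂, giving q₂(c) = (90 − c − 3q₁)/6.
E[c₂] = 5/8·20 + 3/8·27 = 22.625
Firm 1's FOC against E[q₂] yields q₁ = (90 − 2·28 + E[c₂])/9 = (90 − 56 + 22.625)/9 = 6.29167.
q₂(high-cost) = (90 − 27 − 3·6.29167)/6 = 7.35417.

7.35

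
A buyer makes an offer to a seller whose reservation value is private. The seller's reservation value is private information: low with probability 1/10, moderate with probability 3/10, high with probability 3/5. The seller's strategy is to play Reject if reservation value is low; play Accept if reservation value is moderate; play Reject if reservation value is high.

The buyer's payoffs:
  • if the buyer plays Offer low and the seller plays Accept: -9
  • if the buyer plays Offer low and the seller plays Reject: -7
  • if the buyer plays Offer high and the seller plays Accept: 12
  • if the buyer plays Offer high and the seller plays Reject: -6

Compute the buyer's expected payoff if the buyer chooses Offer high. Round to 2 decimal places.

-0.60

E[Offer high] = 1/10·(-6) + 3/10·12 + 3/5·(-6) = (-3/5) + 18/5 + (-18/5) = -3/5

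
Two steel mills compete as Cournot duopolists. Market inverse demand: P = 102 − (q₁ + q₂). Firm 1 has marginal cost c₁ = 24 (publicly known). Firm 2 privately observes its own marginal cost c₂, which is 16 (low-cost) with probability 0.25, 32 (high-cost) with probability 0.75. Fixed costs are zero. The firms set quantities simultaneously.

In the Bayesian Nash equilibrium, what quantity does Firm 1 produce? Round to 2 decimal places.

Firm 2 with cost c maximizes (102 − (q₁+q₂) − c)·q₂, giving q₂(c) = (102 − c − q₁)/2.
E[c₂] = 0.25·16 + 0.75·32 = 28
Firm 1's FOC against E[q₂] yields q₁ = (102 − 2·24 + E[c₂])/3 = (102 − 48 + 28)/3 = 27.3333.

27.33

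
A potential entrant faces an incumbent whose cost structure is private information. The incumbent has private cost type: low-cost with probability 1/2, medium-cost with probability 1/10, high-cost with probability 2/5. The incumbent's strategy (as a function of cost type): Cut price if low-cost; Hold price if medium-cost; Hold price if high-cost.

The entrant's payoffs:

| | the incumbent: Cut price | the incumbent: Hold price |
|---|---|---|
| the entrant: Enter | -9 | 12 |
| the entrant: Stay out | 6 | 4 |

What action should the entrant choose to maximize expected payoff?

Compute the entrant's expected payoff for each action, taking the expectation over the incumbent's type.
E[Enter] = 1/2·(-9) + 1/10·(12) + 2/5·(12) = 3/2
E[Stay out] = 1/2·(6) + 1/10·(4) + 2/5·(4) = 5
Best response: Stay out (5 is the largest).

Stay out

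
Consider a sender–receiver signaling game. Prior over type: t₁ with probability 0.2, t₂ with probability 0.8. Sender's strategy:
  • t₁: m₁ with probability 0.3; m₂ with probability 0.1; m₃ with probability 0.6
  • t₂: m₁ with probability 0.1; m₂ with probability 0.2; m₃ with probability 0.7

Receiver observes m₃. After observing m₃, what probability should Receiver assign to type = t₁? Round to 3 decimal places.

0.176

Apply Bayes' rule using the sender's strategy as the likelihood.
P(m₃) = 0.2·0.6 + 0.8·0.7 = 0.68
P(t₁ | m₃) = (0.2·0.6) / 0.68 = 0.12 / 0.68 = 0.176471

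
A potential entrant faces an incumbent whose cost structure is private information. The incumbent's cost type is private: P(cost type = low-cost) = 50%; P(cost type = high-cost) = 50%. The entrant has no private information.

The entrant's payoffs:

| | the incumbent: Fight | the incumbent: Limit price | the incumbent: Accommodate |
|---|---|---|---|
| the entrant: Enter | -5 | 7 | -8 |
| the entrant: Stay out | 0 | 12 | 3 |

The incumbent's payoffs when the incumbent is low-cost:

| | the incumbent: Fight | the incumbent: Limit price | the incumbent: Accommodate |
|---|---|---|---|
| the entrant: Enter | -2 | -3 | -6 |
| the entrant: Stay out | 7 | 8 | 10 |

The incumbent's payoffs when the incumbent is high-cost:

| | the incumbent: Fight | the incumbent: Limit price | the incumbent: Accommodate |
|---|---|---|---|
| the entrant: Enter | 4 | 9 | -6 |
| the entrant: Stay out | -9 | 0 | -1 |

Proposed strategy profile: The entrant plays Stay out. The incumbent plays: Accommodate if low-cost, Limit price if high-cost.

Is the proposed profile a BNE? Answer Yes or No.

The entrant plays Stay out: E[Stay out] = 0.5·(3) + 0.5·(12) = 7.5; E[Enter] = -0.5. Best-responding. ✓
The incumbent (cost type low-cost), facing Stay out: Fight gives 7, Limit price gives 8, Accommodate gives 10. Proposed Accommodate is best. ✓
The incumbent (cost type high-cost), facing Stay out: Fight gives -9, Limit price gives 0, Accommodate gives -1. Proposed Limit price is best. ✓

Yes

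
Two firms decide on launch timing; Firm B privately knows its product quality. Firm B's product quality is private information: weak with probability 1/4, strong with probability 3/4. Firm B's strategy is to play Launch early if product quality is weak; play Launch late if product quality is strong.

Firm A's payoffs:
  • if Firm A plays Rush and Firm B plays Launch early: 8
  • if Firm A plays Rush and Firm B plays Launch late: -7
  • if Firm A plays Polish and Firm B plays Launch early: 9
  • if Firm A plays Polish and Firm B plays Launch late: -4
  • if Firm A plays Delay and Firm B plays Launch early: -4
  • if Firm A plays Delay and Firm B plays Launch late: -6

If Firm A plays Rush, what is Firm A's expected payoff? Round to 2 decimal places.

-3.25

E[Rush] = 1/4·8 + 3/4·(-7) = 2 + (-21/4) = -13/4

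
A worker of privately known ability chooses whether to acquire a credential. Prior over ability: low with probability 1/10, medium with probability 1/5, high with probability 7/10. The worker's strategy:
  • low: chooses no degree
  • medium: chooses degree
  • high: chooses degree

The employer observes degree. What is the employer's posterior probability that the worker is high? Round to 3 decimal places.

0.778

Apply Bayes' rule using the sender's strategy as the likelihood.
P(degree) = (1/10)·0 + (1/5)·1 + (7/10)·1 = 9/10
P(high | degree) = ((7/10)·1) / (9/10) = (7/10) / (9/10) = 7/9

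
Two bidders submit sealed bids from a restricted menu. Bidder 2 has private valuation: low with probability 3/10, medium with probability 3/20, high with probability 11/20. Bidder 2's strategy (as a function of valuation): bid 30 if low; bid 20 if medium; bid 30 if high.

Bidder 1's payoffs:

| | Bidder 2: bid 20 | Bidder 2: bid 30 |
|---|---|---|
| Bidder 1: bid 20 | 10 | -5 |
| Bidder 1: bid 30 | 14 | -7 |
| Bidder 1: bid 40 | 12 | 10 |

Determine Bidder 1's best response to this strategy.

bid 40

E[bid 20] = 3/10·(-5) + 3/20·(10) + 11/20·(-5) = -11/4
E[bid 30] = 3/10·(-7) + 3/20·(14) + 11/20·(-7) = -77/20
E[bid 40] = 3/10·(10) + 3/20·(12) + 11/20·(10) = 103/10
Best response: bid 40 (103/10 is the largest).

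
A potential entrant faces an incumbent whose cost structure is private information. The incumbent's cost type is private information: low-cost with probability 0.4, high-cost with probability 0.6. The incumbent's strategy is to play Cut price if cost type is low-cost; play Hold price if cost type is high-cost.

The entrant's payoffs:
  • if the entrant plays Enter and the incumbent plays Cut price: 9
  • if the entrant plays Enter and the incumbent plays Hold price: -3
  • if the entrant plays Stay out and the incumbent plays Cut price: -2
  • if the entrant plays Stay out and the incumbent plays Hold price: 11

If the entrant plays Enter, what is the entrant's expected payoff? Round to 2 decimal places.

E[Enter] = 0.4·9 + 0.6·(-3) = 3.6 + (-1.8) = 1.8

1.80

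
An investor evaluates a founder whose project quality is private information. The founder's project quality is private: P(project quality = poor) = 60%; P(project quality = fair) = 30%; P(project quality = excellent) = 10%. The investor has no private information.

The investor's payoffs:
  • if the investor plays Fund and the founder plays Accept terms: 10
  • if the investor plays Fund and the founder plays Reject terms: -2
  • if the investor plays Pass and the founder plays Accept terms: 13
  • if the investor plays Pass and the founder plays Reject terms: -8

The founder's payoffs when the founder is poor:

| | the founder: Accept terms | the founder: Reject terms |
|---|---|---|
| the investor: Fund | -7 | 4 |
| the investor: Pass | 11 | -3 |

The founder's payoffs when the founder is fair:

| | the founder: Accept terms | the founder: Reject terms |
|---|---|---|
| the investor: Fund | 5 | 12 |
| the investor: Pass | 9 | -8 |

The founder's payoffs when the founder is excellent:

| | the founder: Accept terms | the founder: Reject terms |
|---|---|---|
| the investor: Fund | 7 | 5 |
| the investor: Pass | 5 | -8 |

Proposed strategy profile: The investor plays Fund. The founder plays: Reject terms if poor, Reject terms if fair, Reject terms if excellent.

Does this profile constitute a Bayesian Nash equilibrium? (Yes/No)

The investor plays Fund: E[Fund] = 0.6·(-2) + 0.3·(-2) + 0.1·(-2) = -2; E[Pass] = -8. Best-responding. ✓
The founder (project quality poor), facing Fund: Accept terms gives -7, Reject terms gives 4. Proposed Reject terms is best. ✓
The founder (project quality fair), facing Fund: Accept terms gives 5, Reject terms gives 12. Proposed Reject terms is best. ✓
The founder (project quality excellent), facing Fund: Accept terms gives 7, Reject terms gives 5. Proposed Reject terms is not best — profitable deviation exists. ✗

No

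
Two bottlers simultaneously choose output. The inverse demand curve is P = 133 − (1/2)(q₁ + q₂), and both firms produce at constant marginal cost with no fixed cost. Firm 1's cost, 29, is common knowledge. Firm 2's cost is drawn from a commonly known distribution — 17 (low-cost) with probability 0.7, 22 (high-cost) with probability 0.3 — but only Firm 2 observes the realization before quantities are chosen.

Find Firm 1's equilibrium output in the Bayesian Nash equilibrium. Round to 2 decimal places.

Type-c best response for Firm 2: q₂(c) = (133 − c) − q₁/2.
Firm 1 maximizes expected profit; its first-order condition is 133 − q₁ − (1/2)E[q₂] − 29 = 0.
Substituting E[q₂] and solving: E[c₂] = 18.5, so q₁ = (133 − 2·29 + 18.5)/(3/2) = 62.3333.

62.33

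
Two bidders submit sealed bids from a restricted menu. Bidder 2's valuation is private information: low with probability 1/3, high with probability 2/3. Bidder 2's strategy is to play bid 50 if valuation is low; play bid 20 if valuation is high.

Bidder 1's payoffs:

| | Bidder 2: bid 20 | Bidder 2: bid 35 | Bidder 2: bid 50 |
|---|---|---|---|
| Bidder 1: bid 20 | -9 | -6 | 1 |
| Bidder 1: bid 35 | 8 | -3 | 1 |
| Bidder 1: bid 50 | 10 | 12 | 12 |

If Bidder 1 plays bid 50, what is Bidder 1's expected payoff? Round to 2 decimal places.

E[bid 50] = 1/3·12 + 2/3·10 = 4 + 20/3 = 32/3

10.67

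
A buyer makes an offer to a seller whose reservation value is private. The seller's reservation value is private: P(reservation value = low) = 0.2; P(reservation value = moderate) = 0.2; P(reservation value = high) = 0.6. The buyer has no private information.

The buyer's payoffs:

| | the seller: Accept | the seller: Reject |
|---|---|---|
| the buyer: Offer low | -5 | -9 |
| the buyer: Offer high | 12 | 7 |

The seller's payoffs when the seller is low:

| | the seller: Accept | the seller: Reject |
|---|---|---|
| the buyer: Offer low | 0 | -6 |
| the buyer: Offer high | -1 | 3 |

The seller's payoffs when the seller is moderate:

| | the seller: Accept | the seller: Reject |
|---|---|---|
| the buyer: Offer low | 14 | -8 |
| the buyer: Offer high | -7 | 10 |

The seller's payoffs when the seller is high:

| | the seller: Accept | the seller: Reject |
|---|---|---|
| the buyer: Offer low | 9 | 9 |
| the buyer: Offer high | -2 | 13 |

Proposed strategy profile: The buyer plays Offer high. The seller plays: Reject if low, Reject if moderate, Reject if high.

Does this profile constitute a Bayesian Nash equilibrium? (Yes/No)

A profile is a BNE iff every type of every player is best-responding given beliefs about the other side.
The buyer plays Offer high: E[Offer high] = 0.2·(7) + 0.2·(7) + 0.6·(7) = 7; E[Offer low] = -9. Best-responding. ✓
The seller (reservation value low), facing Offer high: Accept gives -1, Reject gives 3. Proposed Reject is best. ✓
The seller (reservation value moderate), facing Offer high: Accept gives -7, Reject gives 10. Proposed Reject is best. ✓
The seller (reservation value high), facing Offer high: Accept gives -2, Reject gives 13. Proposed Reject is best. ✓

Yes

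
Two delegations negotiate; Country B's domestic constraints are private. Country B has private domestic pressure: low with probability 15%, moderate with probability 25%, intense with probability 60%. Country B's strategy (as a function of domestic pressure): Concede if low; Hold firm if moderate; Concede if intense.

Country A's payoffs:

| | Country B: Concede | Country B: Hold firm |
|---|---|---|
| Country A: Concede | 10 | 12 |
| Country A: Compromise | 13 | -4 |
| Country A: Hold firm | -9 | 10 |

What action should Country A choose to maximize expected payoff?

Compute Country A's expected payoff for each action, taking the expectation over Country B's type.
E[Concede] = 0.15·(10) + 0.25·(12) + 0.6·(10) = 10.5
E[Compromise] = 0.15·(13) + 0.25·(-4) + 0.6·(13) = 8.75
E[Hold firm] = 0.15·(-9) + 0.25·(10) + 0.6·(-9) = -4.25
Best response: Concede (10.5 is the largest).

Concede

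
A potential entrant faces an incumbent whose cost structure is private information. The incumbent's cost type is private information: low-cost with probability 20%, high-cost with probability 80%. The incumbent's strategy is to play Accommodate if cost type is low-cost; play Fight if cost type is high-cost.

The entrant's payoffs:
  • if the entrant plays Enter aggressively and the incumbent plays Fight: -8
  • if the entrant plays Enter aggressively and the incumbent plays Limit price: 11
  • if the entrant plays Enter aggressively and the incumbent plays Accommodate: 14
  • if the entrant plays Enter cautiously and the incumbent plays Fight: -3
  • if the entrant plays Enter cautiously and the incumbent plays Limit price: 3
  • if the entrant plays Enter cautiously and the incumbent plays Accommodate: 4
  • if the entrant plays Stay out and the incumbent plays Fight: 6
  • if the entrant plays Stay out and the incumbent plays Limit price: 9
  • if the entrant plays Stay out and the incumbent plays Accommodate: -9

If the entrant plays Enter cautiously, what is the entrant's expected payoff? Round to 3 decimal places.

E[Enter cautiously] = 0.2·4 + 0.8·(-3) = 0.8 + (-2.4) = -1.6

-1.600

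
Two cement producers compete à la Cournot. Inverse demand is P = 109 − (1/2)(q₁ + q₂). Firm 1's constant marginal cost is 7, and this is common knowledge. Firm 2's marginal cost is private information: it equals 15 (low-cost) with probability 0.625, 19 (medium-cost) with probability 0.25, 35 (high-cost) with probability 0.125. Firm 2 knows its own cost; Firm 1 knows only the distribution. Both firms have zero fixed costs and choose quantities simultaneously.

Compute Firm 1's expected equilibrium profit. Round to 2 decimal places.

2862.72

Type-c best response for Firm 2: q₂(c) = (109 − c) − q₁/2.
Firm 1 maximizes expected profit; its first-order condition is 109 − q₁ − (1/2)E[q₂] − 7 = 0.
Substituting E[q₂] and solving: E[c₂] = 18.5, so q₁ = (109 − 2·7 + 18.5)/(3/2) = 75.6667.
E[P] = 109 − (1/2)·(q₁ + E[q₂]) = 44.8333; Firm 1's expected profit = (E[P] − 7)·q₁ = (44.8333 − 7)·75.6667 = 2862.72.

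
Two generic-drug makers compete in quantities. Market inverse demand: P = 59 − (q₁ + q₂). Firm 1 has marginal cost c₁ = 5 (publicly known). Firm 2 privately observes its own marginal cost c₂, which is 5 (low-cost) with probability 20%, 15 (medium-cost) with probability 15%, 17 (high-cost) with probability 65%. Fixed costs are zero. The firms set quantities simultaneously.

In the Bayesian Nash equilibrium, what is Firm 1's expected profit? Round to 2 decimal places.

Firm 2 with cost c maximizes (59 − (q₁+q₂) − c)·q₂, giving q₂(c) = (59 − c − q₁)/2.
E[c₂] = 0.2·5 + 0.15·15 + 0.65·17 = 14.3
Firm 1's FOC against E[q₂] yields q₁ = (59 − 2·5 + E[c₂])/3 = (59 − 10 + 14.3)/3 = 21.1.
E[P] = 59 − (q₁ + E[q₂]) = 26.1; Firm 1's expected profit = (E[P] − 5)·q₁ = (26.1 − 5)·21.1 = 445.21.

445.21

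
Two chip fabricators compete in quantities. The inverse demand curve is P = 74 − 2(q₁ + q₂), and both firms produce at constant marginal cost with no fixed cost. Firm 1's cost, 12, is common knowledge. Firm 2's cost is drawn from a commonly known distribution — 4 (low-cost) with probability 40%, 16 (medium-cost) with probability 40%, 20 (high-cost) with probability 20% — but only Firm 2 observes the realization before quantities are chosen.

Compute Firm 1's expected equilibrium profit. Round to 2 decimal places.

Firm 2 with cost c maximizes (74 − 2(q₁+q₂) − c)·q₂, giving q₂(c) = (74 − c − 2q₁)/4.
E[c₂] = 0.4·4 + 0.4·16 + 0.2·20 = 12
Firm 1's FOC against E[q₂] yields q₁ = (74 − 2·12 + E[c₂])/6 = (74 − 24 + 12)/6 = 10.3333.
E[P] = 74 − 2·(q₁ + E[q₂]) = 32.6667; Firm 1's expected profit = (E[P] − 12)·q₁ = (32.6667 − 12)·10.3333 = 213.556.

213.56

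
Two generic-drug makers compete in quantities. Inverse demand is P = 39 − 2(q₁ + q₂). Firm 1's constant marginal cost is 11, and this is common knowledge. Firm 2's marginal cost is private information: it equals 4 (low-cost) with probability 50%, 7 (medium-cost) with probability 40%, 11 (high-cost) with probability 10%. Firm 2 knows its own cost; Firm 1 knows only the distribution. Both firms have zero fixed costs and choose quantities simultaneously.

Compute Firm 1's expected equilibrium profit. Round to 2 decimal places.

Each type of Firm 2 best-responds to q₁; Firm 1 best-responds to the expected q₂ over Firm 2's types.
Firm 2 with cost c maximizes (39 − 2(q₁+q₂) − c)·q₂, giving q₂(c) = (39 − c − 2q₁)/4.
E[c₂] = 0.5·4 + 0.4·7 + 0.1·11 = 5.9
Firm 1's FOC against E[q₂] yields q₁ = (39 − 2·11 + E[c₂])/6 = (39 − 22 + 5.9)/6 = 3.81667.
E[P] = 39 − 2·(q₁ + E[q₂]) = 18.6333; Firm 1's expected profit = (E[P] − 11)·q₁ = (18.6333 − 11)·3.81667 = 29.1339.

29.13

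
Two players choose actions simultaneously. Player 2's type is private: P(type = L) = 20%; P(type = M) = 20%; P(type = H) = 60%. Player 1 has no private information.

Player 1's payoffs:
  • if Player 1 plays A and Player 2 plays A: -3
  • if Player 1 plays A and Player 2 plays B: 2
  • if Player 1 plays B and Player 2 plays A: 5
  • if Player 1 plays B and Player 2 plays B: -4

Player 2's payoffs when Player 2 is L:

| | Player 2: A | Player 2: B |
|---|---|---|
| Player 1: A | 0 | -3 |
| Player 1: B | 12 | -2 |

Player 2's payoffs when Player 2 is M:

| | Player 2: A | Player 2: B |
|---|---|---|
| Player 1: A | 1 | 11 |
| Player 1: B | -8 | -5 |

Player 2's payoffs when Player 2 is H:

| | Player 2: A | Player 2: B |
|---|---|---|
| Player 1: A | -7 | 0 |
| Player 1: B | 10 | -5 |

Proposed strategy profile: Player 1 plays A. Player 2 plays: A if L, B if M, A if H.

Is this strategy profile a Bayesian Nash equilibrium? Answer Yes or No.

No

Player 1 plays A: E[A] = 0.2·(-3) + 0.2·(2) + 0.6·(-3) = -2; E[B] = 3.2. Not best-responding. ✗
Player 2 (type L), facing A: A gives 0, B gives -3. Proposed A is best. ✓
Player 2 (type M), facing A: A gives 1, B gives 11. Proposed B is best. ✓
Player 2 (type H), facing A: A gives -7, B gives 0. Proposed A is not best — profitable deviation exists. ✗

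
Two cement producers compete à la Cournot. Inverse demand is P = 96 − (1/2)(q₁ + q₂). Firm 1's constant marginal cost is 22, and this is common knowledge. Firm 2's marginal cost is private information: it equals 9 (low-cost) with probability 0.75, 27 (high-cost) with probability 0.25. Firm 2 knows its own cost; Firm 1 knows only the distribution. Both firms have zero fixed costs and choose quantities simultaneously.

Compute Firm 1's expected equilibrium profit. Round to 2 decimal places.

Type-c best response for Firm 2: q₂(c) = (96 − c) − q₁/2.
Firm 1 maximizes expected profit; its first-order condition is 96 − q₁ − (1/2)E[q₂] − 22 = 0.
Substituting E[q₂] and solving: E[c₂] = 13.5, so q₁ = (96 − 2·22 + 13.5)/(3/2) = 43.6667.
E[P] = 96 − (1/2)·(q₁ + E[q₂]) = 43.8333; Firm 1's expected profit = (E[P] − 22)·q₁ = (43.8333 − 22)·43.6667 = 953.389.

953.39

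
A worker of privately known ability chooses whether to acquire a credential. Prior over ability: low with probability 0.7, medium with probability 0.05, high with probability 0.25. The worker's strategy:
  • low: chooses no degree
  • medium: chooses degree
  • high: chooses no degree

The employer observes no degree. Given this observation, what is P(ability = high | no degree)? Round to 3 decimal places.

P(no degree) = 0.7·1 + 0.05·0 + 0.25·1 = 0.95
P(high | no degree) = (0.25·1) / 0.95 = 0.25 / 0.95 = 0.263158

0.263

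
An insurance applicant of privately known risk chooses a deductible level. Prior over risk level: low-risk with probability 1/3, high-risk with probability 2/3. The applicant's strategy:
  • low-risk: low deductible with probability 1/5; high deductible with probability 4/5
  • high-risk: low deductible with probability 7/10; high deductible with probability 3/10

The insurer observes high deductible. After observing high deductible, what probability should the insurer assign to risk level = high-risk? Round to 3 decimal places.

0.429

P(high deductible) = (1/3)·(4/5) + (2/3)·(3/10) = 7/15
P(high-risk | high deductible) = ((2/3)·(3/10)) / (7/15) = (1/5) / (7/15) = 3/7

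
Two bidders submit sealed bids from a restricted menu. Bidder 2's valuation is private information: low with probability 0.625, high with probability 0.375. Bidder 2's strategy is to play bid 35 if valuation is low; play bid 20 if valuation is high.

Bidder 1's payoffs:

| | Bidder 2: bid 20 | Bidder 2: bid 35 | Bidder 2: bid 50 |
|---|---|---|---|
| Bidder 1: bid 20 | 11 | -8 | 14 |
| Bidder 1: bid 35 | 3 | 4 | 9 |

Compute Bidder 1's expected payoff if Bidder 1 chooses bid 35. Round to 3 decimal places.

3.625

E[bid 35] = 0.625·4 + 0.375·3 = 2.5 + 1.125 = 3.625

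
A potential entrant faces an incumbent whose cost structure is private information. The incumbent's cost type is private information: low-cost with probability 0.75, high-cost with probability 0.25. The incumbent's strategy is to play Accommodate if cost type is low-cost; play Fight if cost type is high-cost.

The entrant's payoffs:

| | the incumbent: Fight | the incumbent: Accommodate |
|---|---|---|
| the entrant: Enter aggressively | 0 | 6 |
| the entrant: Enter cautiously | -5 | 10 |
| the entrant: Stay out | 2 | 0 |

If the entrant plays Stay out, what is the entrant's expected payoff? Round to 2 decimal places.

E[Stay out] = 0.75·0 + 0.25·2 = 0 + 0.5 = 0.5

0.50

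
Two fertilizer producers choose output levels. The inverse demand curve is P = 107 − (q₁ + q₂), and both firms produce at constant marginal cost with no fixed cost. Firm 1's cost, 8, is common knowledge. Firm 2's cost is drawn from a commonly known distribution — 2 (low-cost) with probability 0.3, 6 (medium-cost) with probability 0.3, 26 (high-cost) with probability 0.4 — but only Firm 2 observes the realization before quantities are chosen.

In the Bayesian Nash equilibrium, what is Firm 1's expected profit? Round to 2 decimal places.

1197.16

Type-c best response for Firm 2: q₂(c) = (107 − c)/2 − q₁/2.
Firm 1 maximizes expected profit; its first-order condition is 107 − 2q₁ − E[q₂] − 8 = 0.
Substituting E[q₂] and solving: E[c₂] = 12.8, so q₁ = (107 − 2·8 + 12.8)/3 = 34.6.
E[P] = 107 − (q₁ + E[q₂]) = 42.6; Firm 1's expected profit = (E[P] − 8)·q₁ = (42.6 − 8)·34.6 = 1197.16.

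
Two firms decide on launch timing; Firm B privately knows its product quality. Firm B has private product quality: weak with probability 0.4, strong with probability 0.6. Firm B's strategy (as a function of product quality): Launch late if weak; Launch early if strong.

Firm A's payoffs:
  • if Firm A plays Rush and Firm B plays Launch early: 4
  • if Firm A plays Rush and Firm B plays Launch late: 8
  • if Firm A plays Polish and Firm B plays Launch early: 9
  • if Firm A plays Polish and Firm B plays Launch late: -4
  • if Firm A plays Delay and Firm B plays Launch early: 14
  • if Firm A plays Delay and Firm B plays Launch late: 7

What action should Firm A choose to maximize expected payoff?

Delay

Compute Firm A's expected payoff for each action, taking the expectation over Firm B's type.
E[Rush] = 0.4·(8) + 0.6·(4) = 5.6
E[Polish] = 0.4·(-4) + 0.6·(9) = 3.8
E[Delay] = 0.4·(7) + 0.6·(14) = 11.2
Best response: Delay (11.2 is the largest).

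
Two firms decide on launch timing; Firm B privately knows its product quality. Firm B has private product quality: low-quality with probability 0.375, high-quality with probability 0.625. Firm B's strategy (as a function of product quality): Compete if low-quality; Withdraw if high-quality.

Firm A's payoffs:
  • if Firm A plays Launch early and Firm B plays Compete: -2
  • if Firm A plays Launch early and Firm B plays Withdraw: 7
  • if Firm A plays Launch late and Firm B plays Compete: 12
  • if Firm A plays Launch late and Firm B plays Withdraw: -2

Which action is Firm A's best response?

Compute Firm A's expected payoff for each action, taking the expectation over Firm B's type.
E[Launch early] = 0.375·(-2) + 0.625·(7) = 3.625
E[Launch late] = 0.375·(12) + 0.625·(-2) = 3.25
Best response: Launch early (3.625 is the largest).

Launch early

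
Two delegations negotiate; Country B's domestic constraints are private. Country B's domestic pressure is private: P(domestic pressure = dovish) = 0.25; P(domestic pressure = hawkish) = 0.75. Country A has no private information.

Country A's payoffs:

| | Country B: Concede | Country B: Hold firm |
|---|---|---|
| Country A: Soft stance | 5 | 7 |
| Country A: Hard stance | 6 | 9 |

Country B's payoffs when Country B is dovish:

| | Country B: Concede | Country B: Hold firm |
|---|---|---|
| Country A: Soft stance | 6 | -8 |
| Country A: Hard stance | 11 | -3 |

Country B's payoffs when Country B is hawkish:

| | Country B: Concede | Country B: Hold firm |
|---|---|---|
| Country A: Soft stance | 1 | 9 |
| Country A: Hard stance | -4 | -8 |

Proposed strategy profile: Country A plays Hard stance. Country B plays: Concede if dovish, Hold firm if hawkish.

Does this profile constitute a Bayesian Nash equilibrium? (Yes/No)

Country A plays Hard stance: E[Hard stance] = 0.25·(6) + 0.75·(9) = 8.25; E[Soft stance] = 6.5. Best-responding. ✓
Country B (domestic pressure dovish), facing Hard stance: Concede gives 11, Hold firm gives -3. Proposed Concede is best. ✓
Country B (domestic pressure hawkish), facing Hard stance: Concede gives -4, Hold firm gives -8. Proposed Hold firm is not best — profitable deviation exists. ✗

No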